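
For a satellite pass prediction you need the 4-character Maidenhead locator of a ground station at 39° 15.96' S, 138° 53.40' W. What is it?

CF00

Offset from 180°W / 90°S: lon 41.11°, lat 50.73°.
Field: 41.11/20 → 2 → C, 50.73/10 → 5 → F; chars CF.
Square: 1.11/2 → 0, 0.73/1 → 0; chars 00.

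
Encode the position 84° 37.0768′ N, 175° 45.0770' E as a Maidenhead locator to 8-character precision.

Offset from 180°W / 90°S: lon 355.75128°, lat 174.61795°.
Field (20°×10°, letters A–R): lon ⌊355.75128/20⌋ = 17 → R; lat ⌊174.61795/10⌋ = 17 → R.
Square (2°×1°, digits 0–9): lon ⌊15.75128/2⌋ = 7; lat ⌊4.61795/1⌋ = 4.
Subsquare (5′×2.5′, letters a–x): lon ⌊1.75128/0.0833333⌋ = 21 → v; lat ⌊0.61795/0.0416667⌋ = 14 → o.
Extended square (30″×15″, digits 0–9): lon ⌊0.00128/0.00833333⌋ = 0; lat ⌊0.03461/0.00416667⌋ = 8.

RR74vo08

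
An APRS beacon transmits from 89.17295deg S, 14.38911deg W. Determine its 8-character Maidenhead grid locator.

IA20tt38

Shift to the Maidenhead origin (180°W, 90°S): lon 165.61089, lat 0.82705.
Field (20°×10°, letters A–R): lon ⌊165.61089/20⌋ = 8 → I; lat ⌊0.82705/10⌋ = 0 → A.
Square (2°×1°, digits 0–9): lon ⌊5.61089/2⌋ = 2; lat ⌊0.82705/1⌋ = 0.
Subsquare (5′×2.5′, letters a–x): lon ⌊1.61089/0.0833333⌋ = 19 → t; lat ⌊0.82705/0.0416667⌋ = 19 → t.
Extended square (30″×15″, digits 0–9): lon ⌊0.02756/0.00833333⌋ = 3; lat ⌊0.03538/0.00416667⌋ = 8.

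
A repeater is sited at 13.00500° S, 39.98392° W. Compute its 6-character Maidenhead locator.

Shift to the Maidenhead origin (180°W, 90°S): lon 140.0161, lat 76.9950.
Field: lon ⌊140.0161/20⌋ = 7 → H; lat ⌊76.9950/10⌋ = 7 → H.
Square: lon ⌊0.0161/2⌋ = 0; lat ⌊6.9950/1⌋ = 6.
Subsquare: lon ⌊0.0161/0.0833333⌋ = 0 → a; lat ⌊0.9950/0.0416667⌋ = 23 → x.

HH06ax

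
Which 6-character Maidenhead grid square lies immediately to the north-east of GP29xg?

Longitude subsquare x = 23; +1 → 24, wraps to 0 = a, carry into square.
Longitude square 2; +1 → 3.
Latitude subsquare g = 6; +1 → 7 = h.

GP39ah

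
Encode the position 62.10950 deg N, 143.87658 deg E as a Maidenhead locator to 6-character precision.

Offset from 180°W / 90°S: lon 323.8766°, lat 152.1095°.
Field: 323.8766/20 → 16 → Q, 152.1095/10 → 15 → P; chars QP.
Square: 3.8766/2 → 1, 2.1095/1 → 2; chars 12.
Subsquare: 1.8766/0.0833333 → 22 → w, 0.1095/0.0416667 → 2 → c; chars wc.

QP12wc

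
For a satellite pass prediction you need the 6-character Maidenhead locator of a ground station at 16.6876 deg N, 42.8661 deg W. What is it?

GK86nq

Shift to the Maidenhead origin (180°W, 90°S): lon 137.1339, lat 106.6876.
Field: lon ⌊137.1339/20⌋ = 6 → G; lat ⌊106.6876/10⌋ = 10 → K.
Square: lon ⌊17.1339/2⌋ = 8; lat ⌊6.6876/1⌋ = 6.
Subsquare: lon ⌊1.1339/0.0833333⌋ = 13 → n; lat ⌊0.6876/0.0416667⌋ = 16 → q.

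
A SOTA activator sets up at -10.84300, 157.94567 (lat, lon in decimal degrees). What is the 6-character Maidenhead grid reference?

QH89xd

Shift to the Maidenhead origin (180°W, 90°S): lon 337.9457, lat 79.1570.
Field: lon ⌊337.9457/20⌋ = 16 → Q; lat ⌊79.1570/10⌋ = 7 → H.
Square: lon ⌊17.9457/2⌋ = 8; lat ⌊9.1570/1⌋ = 9.
Subsquare: lon ⌊1.9457/0.0833333⌋ = 23 → x; lat ⌊0.1570/0.0416667⌋ = 3 → d.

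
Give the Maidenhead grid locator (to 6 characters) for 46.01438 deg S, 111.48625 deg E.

Offset from 180°W / 90°S: lon 291.4862°, lat 43.9856°.
Field: lon ⌊291.4862/20⌋ = 14 → O; lat ⌊43.9856/10⌋ = 4 → E.
Square: lon ⌊11.4862/2⌋ = 5; lat ⌊3.9856/1⌋ = 3.
Subsquare: lon ⌊1.4862/0.0833333⌋ = 17 → r; lat ⌊0.9856/0.0416667⌋ = 23 → x.

OE53rx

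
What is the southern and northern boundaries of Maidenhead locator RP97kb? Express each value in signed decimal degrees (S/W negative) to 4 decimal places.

67.0417, 67.0833

Field R=17, P=15: +17·20° lon, +15·10° lat → SW at lon 160°, lat 60°.
Square 9, 7: +9·2° lon, +7·1° lat → SW at lon 178°, lat 67°.
Subsquare k=10, b=1: +10·0.0833333° lon, +1·0.0416667° lat → SW at lon 178.833°, lat 67.0417°.
Cell spans 0.0833333° lon × 0.0416667° lat.
south 67.0417, north 67.0833.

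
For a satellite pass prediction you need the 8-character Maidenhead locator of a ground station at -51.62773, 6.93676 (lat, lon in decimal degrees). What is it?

Shift to the Maidenhead origin (180°W, 90°S): lon 186.93676, lat 38.37227.
Field: lon ⌊186.93676/20⌋ = 9 → J; lat ⌊38.37227/10⌋ = 3 → D.
Square: lon ⌊6.93676/2⌋ = 3; lat ⌊8.37227/1⌋ = 8.
Subsquare: lon ⌊0.93676/0.0833333⌋ = 11 → l; lat ⌊0.37227/0.0416667⌋ = 8 → i.
Extended square: lon ⌊0.02009/0.00833333⌋ = 2; lat ⌊0.03894/0.00416667⌋ = 9.

JD38li29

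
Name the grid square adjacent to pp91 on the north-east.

Longitude square 9; +1 → 10, wraps to 0, carry into field.
Longitude field P = 15; +1 → 16 = Q.
Latitude square 1; +1 → 2.

QP02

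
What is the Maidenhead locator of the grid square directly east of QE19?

QE29

Longitude square 1; +1 → 2.
The latitude characters are unchanged.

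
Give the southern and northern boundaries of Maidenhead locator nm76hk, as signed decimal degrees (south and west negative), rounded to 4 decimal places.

36.4167, 36.4583

Field N=13, M=12: +13·20° lon, +12·10° lat → SW at lon 80°, lat 30°.
Square 7, 6: +7·2° lon, +6·1° lat → SW at lon 94°, lat 36°.
Subsquare h=7, k=10: +7·0.0833333° lon, +10·0.0416667° lat → SW at lon 94.5833°, lat 36.4167°.
Cell spans 0.0833333° lon × 0.0416667° lat.
south 36.4167, north 36.4583.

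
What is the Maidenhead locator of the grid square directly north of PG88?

Latitude square 8; +1 → 9.
The longitude characters are unchanged.

PG89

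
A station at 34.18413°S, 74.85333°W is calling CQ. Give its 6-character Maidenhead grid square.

Offset from 180°W / 90°S: lon 105.1467°, lat 55.8159°.
Field: 105.1467/20 → 5 → F, 55.8159/10 → 5 → F; chars FF.
Square: 5.1467/2 → 2, 5.8159/1 → 5; chars 25.
Subsquare: 1.1467/0.0833333 → 13 → n, 0.8159/0.0416667 → 19 → t; chars nt.

FF25nt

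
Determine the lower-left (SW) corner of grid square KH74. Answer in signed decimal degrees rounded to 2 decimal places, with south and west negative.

-16.00, 34.00

Field K=10, H=7: +10·20° lon, +7·10° lat → SW at lon 20°, lat -20°.
Square 7, 4: +7·2° lon, +4·1° lat → SW at lon 34°, lat -16°.
latitude -16.00, longitude 34.00.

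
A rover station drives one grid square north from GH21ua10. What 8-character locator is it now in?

GH21ua11

Latitude extended square 0; +1 → 1.
The longitude characters are unchanged.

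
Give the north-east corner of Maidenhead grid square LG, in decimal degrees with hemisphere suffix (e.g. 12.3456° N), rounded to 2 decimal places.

20.00° S, 60.00° E

Field L=11, G=6: +11·20° lon, +6·10° lat → SW at lon 40°, lat -30°.
Cell spans 20° lon × 10° lat. NE corner is SW corner plus one full cell.
latitude 20.00° S, longitude 60.00° E.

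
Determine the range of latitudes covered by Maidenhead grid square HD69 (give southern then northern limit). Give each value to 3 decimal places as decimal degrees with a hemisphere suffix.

Field H=7, D=3: +7·20° lon, +3·10° lat → SW at lon -40°, lat -60°.
Square 6, 9: +6·2° lon, +9·1° lat → SW at lon -28°, lat -51°.
Cell spans 2° lon × 1° lat.
south 51.000° S, north 50.000° S.

51.000° S, 50.000° S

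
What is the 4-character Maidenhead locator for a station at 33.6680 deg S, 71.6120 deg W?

FF46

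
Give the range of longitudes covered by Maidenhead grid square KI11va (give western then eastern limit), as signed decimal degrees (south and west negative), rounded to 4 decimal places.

23.7500, 23.8333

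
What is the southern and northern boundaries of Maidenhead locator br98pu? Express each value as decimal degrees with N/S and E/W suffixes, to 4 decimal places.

Field B=1, R=17: +1·20° lon, +17·10° lat → SW at lon -160°, lat 80°.
Square 9, 8: +9·2° lon, +8·1° lat → SW at lon -142°, lat 88°.
Subsquare p=15, u=20: +15·0.0833333° lon, +20·0.0416667° lat → SW at lon -140.75°, lat 88.8333°.
Cell spans 0.0833333° lon × 0.0416667° lat.
south 88.8333° N, north 88.8750° N.

88.8333° N, 88.8750° N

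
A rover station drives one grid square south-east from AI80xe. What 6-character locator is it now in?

AI90ad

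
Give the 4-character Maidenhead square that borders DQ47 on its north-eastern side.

DQ58

Longitude square 4; +1 → 5.
Latitude square 7; +1 → 8.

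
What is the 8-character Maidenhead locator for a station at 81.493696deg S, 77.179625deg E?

MA88om11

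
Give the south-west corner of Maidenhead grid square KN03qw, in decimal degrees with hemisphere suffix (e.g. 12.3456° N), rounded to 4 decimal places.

43.9167° N, 21.3333° E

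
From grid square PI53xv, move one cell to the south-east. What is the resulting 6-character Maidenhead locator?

PI63au

Longitude subsquare x = 23; +1 → 24, wraps to 0 = a, carry into square.
Longitude square 5; +1 → 6.
Latitude subsquare v = 21; −1 → 20 = u.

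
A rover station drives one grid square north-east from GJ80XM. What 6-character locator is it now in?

GJ90an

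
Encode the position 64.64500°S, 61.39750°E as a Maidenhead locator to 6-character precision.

Shift to the Maidenhead origin (180°W, 90°S): lon 241.3975, lat 25.3550.
Field (20°×10°, letters A–R): lon ⌊241.3975/20⌋ = 12 → M; lat ⌊25.3550/10⌋ = 2 → C.
Square (2°×1°, digits 0–9): lon ⌊1.3975/2⌋ = 0; lat ⌊5.3550/1⌋ = 5.
Subsquare (5′×2.5′, letters a–x): lon ⌊1.3975/0.0833333⌋ = 16 → q; lat ⌊0.3550/0.0416667⌋ = 8 → i.

MC05qi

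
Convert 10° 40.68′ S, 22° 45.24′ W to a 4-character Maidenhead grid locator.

HH89

Shift to the Maidenhead origin (180°W, 90°S): lon 157.25, lat 79.32.
Field (20°×10°, letters A–R): 157.25/20 → 7 → H, 79.32/10 → 7 → H; chars HH.
Square (2°×1°, digits 0–9): 17.25/2 → 8, 9.32/1 → 9; chars 89.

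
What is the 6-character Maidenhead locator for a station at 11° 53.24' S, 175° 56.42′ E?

Add 180° to longitude and 90° to latitude: 355.9403, 78.1127.
Field (20°×10°, letters A–R): 355.9403/20 → 17 → R, 78.1127/10 → 7 → H; chars RH.
Square (2°×1°, digits 0–9): 15.9403/2 → 7, 8.1127/1 → 8; chars 78.
Subsquare (5′×2.5′, letters a–x): 1.9403/0.0833333 → 23 → x, 0.1127/0.0416667 → 2 → c; chars xc.

RH78xc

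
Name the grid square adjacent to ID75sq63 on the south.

ID75sq62

Latitude extended square 3; −1 → 2.
The longitude characters are unchanged.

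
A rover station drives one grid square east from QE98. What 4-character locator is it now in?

Longitude square 9; +1 → 10, wraps to 0, carry into field.
Longitude field Q = 16; +1 → 17 = R.
The latitude characters are unchanged.

RE08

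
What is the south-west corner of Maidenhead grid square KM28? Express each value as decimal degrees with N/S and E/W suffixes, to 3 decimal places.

38.000° N, 24.000° E

Field K=10, M=12: +10·20° lon, +12·10° lat → SW at lon 20°, lat 30°.
Square 2, 8: +2·2° lon, +8·1° lat → SW at lon 24°, lat 38°.
latitude 38.000° N, longitude 24.000° E.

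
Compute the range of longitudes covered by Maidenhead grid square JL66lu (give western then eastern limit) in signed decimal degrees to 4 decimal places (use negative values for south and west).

12.9167, 13.0000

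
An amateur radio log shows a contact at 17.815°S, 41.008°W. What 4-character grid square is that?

GH92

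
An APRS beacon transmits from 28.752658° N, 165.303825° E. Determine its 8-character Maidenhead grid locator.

Add 180° to longitude and 90° to latitude: 345.30382, 118.75266.
Field: lon ⌊345.30382/20⌋ = 17 → R; lat ⌊118.75266/10⌋ = 11 → L.
Square: lon ⌊5.30382/2⌋ = 2; lat ⌊8.75266/1⌋ = 8.
Subsquare: lon ⌊1.30382/0.0833333⌋ = 15 → p; lat ⌊0.75266/0.0416667⌋ = 18 → s.
Extended square: lon ⌊0.05382/0.00833333⌋ = 6; lat ⌊0.00266/0.00416667⌋ = 0.

RL28ps60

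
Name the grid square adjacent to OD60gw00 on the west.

OD60fw90

Longitude extended square 0; −1 → -1, wraps to 9, carry into subsquare.
Longitude subsquare g = 6; −1 → 5 = f.
The latitude characters are unchanged.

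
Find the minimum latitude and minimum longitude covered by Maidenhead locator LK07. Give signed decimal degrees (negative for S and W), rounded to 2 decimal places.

17.00, 40.00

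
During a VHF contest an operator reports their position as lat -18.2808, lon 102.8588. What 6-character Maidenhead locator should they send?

OH11kr

Add 180° to longitude and 90° to latitude: 282.8588, 71.7192.
Field: lon ⌊282.8588/20⌋ = 14 → O; lat ⌊71.7192/10⌋ = 7 → H.
Square: lon ⌊2.8588/2⌋ = 1; lat ⌊1.7192/1⌋ = 1.
Subsquare: lon ⌊0.8588/0.0833333⌋ = 10 → k; lat ⌊0.7192/0.0416667⌋ = 17 → r.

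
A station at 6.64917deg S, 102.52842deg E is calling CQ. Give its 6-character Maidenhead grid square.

OI13gi

Shift to the Maidenhead origin (180°W, 90°S): lon 282.5284, lat 83.3508.
Field (20°×10°, letters A–R): 282.5284/20 → 14 → O, 83.3508/10 → 8 → I; chars OI.
Square (2°×1°, digits 0–9): 2.5284/2 → 1, 3.3508/1 → 3; chars 13.
Subsquare (5′×2.5′, letters a–x): 0.5284/0.0833333 → 6 → g, 0.3508/0.0416667 → 8 → i; chars gi.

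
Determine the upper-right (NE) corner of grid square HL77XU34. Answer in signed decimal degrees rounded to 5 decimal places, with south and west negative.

Field H=7, L=11: +7·20° lon, +11·10° lat → SW at lon -40°, lat 20°.
Square 7, 7: +7·2° lon, +7·1° lat → SW at lon -26°, lat 27°.
Subsquare x=23, u=20: +23·0.0833333° lon, +20·0.0416667° lat → SW at lon -24.0833°, lat 27.8333°.
Extended square 3, 4: +3·0.00833333° lon, +4·0.00416667° lat → SW at lon -24.0583°, lat 27.85°.
Cell spans 0.00833333° lon × 0.00416667° lat. NE corner is SW corner plus one full cell.
latitude 27.85417, longitude -24.05000.

27.85417, -24.05000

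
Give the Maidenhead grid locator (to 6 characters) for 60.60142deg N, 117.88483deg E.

OP80wo

Shift to the Maidenhead origin (180°W, 90°S): lon 297.8848, lat 150.6014.
Field: lon ⌊297.8848/20⌋ = 14 → O; lat ⌊150.6014/10⌋ = 15 → P.
Square: lon ⌊17.8848/2⌋ = 8; lat ⌊0.6014/1⌋ = 0.
Subsquare: lon ⌊1.8848/0.0833333⌋ = 22 → w; lat ⌊0.6014/0.0416667⌋ = 14 → o.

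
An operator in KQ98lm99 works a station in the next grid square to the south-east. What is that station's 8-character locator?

Longitude extended square 9; +1 → 10, wraps to 0, carry into subsquare.
Longitude subsquare l = 11; +1 → 12 = m.
Latitude extended square 9; −1 → 8.

KQ98mm08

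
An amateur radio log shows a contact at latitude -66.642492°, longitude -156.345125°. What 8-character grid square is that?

Offset from 180°W / 90°S: lon 23.65488°, lat 23.35751°.
Field (20°×10°, letters A–R): lon ⌊23.65488/20⌋ = 1 → B; lat ⌊23.35751/10⌋ = 2 → C.
Square (2°×1°, digits 0–9): lon ⌊3.65488/2⌋ = 1; lat ⌊3.35751/1⌋ = 3.
Subsquare (5′×2.5′, letters a–x): lon ⌊1.65488/0.0833333⌋ = 19 → t; lat ⌊0.35751/0.0416667⌋ = 8 → i.
Extended square (30″×15″, digits 0–9): lon ⌊0.07154/0.00833333⌋ = 8; lat ⌊0.02417/0.00416667⌋ = 5.

BC13ti85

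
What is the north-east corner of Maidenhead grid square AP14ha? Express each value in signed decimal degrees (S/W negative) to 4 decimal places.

64.0417, -177.3333

Field A=0, P=15: +0·20° lon, +15·10° lat → SW at lon -180°, lat 60°.
Square 1, 4: +1·2° lon, +4·1° lat → SW at lon -178°, lat 64°.
Subsquare h=7, a=0: +7·0.0833333° lon, +0·0.0416667° lat → SW at lon -177.417°, lat 64°.
Cell spans 0.0833333° lon × 0.0416667° lat. NE corner is SW corner plus one full cell.
latitude 64.0417, longitude -177.3333.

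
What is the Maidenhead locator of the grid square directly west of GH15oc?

GH15nc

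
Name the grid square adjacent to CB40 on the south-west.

CA39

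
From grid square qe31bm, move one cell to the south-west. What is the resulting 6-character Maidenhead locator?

Longitude subsquare b = 1; −1 → 0 = a.
Latitude subsquare m = 12; −1 → 11 = l.

QE31al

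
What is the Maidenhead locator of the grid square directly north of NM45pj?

NM45pk

Latitude subsquare j = 9; +1 → 10 = k.
The longitude characters are unchanged.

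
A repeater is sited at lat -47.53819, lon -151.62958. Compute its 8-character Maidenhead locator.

BE42el40

Offset from 180°W / 90°S: lon 28.37042°, lat 42.46181°.
Field (20°×10°, letters A–R): lon ⌊28.37042/20⌋ = 1 → B; lat ⌊42.46181/10⌋ = 4 → E.
Square (2°×1°, digits 0–9): lon ⌊8.37042/2⌋ = 4; lat ⌊2.46181/1⌋ = 2.
Subsquare (5′×2.5′, letters a–x): lon ⌊0.37042/0.0833333⌋ = 4 → e; lat ⌊0.46181/0.0416667⌋ = 11 → l.
Extended square (30″×15″, digits 0–9): lon ⌊0.03709/0.00833333⌋ = 4; lat ⌊0.00348/0.00416667⌋ = 0.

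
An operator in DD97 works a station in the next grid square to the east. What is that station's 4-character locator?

ED07

Longitude square 9; +1 → 10, wraps to 0, carry into field.
Longitude field D = 3; +1 → 4 = E.
The latitude characters are unchanged.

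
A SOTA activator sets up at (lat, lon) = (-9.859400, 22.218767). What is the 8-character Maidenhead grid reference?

KI10cd63

Add 180° to longitude and 90° to latitude: 202.21877, 80.14060.
Field (20°×10°, letters A–R): lon ⌊202.21877/20⌋ = 10 → K; lat ⌊80.14060/10⌋ = 8 → I.
Square (2°×1°, digits 0–9): lon ⌊2.21877/2⌋ = 1; lat ⌊0.14060/1⌋ = 0.
Subsquare (5′×2.5′, letters a–x): lon ⌊0.21877/0.0833333⌋ = 2 → c; lat ⌊0.14060/0.0416667⌋ = 3 → d.
Extended square (30″×15″, digits 0–9): lon ⌊0.05210/0.00833333⌋ = 6; lat ⌊0.01560/0.00416667⌋ = 3.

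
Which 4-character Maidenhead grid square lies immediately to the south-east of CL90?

DK09

Longitude square 9; +1 → 10, wraps to 0, carry into field.
Longitude field C = 2; +1 → 3 = D.
Latitude square 0; −1 → -1, wraps to 9, carry into field.
Latitude field L = 11; −1 → 10 = K.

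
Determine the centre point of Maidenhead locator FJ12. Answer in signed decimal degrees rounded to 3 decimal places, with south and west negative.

Field F=5, J=9: +5·20° lon, +9·10° lat → SW at lon -80°, lat 0°.
Square 1, 2: +1·2° lon, +2·1° lat → SW at lon -78°, lat 2°.
Cell spans 2° lon × 1° lat. Centre is SW corner plus half of each.
latitude 2.500, longitude -77.000.

2.500, -77.000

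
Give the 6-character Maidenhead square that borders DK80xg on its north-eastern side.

DK90ah

Longitude subsquare x = 23; +1 → 24, wraps to 0 = a, carry into square.
Longitude square 8; +1 → 9.
Latitude subsquare g = 6; +1 → 7 = h.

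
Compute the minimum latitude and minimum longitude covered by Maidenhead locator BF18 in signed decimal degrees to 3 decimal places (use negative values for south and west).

-32.000, -158.000

Field B=1, F=5: +1·20° lon, +5·10° lat → SW at lon -160°, lat -40°.
Square 1, 8: +1·2° lon, +8·1° lat → SW at lon -158°, lat -32°.
latitude -32.000, longitude -158.000.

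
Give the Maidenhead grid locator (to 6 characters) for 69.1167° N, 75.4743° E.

MP79rc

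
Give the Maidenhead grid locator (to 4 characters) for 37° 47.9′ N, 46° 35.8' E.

LM37

Offset from 180°W / 90°S: lon 226.60°, lat 127.80°.
Field: 226.60/20 → 11 → L, 127.80/10 → 12 → M; chars LM.
Square: 6.60/2 → 3, 7.80/1 → 7; chars 37.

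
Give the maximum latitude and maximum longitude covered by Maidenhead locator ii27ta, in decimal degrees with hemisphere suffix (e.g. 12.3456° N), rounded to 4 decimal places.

2.9583° S, 14.3333° W

Field I=8, I=8: +8·20° lon, +8·10° lat → SW at lon -20°, lat -10°.
Square 2, 7: +2·2° lon, +7·1° lat → SW at lon -16°, lat -3°.
Subsquare t=19, a=0: +19·0.0833333° lon, +0·0.0416667° lat → SW at lon -14.4167°, lat -3°.
Cell spans 0.0833333° lon × 0.0416667° lat. NE corner is SW corner plus one full cell.
latitude 2.9583° S, longitude 14.3333° W.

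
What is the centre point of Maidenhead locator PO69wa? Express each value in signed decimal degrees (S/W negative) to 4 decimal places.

59.0208, 133.8750

Field P=15, O=14: +15·20° lon, +14·10° lat → SW at lon 120°, lat 50°.
Square 6, 9: +6·2° lon, +9·1° lat → SW at lon 132°, lat 59°.
Subsquare w=22, a=0: +22·0.0833333° lon, +0·0.0416667° lat → SW at lon 133.833°, lat 59°.
Cell spans 0.0833333° lon × 0.0416667° lat. Centre is SW corner plus half of each.
latitude 59.0208, longitude 133.8750.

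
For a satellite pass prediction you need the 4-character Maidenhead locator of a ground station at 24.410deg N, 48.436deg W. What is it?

Add 180° to longitude and 90° to latitude: 131.56, 114.41.
Field: 131.56/20 → 6 → G, 114.41/10 → 11 → L; chars GL.
Square: 11.56/2 → 5, 4.41/1 → 4; chars 54.

GL54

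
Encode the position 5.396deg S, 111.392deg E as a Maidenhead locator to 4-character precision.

OI54

Add 180° to longitude and 90° to latitude: 291.39, 84.60.
Field: 291.39/20 → 14 → O, 84.60/10 → 8 → I; chars OI.
Square: 11.39/2 → 5, 4.60/1 → 4; chars 54.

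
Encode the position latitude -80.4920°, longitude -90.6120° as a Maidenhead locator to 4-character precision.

Add 180° to longitude and 90° to latitude: 89.39, 9.51.
Field (20°×10°, letters A–R): lon ⌊89.39/20⌋ = 4 → E; lat ⌊9.51/10⌋ = 0 → A.
Square (2°×1°, digits 0–9): lon ⌊9.39/2⌋ = 4; lat ⌊9.51/1⌋ = 9.

EA49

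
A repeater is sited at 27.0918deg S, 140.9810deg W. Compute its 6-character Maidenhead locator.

BG92mv

Add 180° to longitude and 90° to latitude: 39.0190, 62.9082.
Field: lon ⌊39.0190/20⌋ = 1 → B; lat ⌊62.9082/10⌋ = 6 → G.
Square: lon ⌊19.0190/2⌋ = 9; lat ⌊2.9082/1⌋ = 2.
Subsquare: lon ⌊1.0190/0.0833333⌋ = 12 → m; lat ⌊0.9082/0.0416667⌋ = 21 → v.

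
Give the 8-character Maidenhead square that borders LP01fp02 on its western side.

LP01ep92

Longitude extended square 0; −1 → -1, wraps to 9, carry into subsquare.
Longitude subsquare f = 5; −1 → 4 = e.
The latitude characters are unchanged.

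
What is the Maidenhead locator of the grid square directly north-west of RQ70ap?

Longitude subsquare a = 0; −1 → -1, wraps to 23 = x, carry into square.
Longitude square 7; −1 → 6.
Latitude subsquare p = 15; +1 → 16 = q.

RQ60xq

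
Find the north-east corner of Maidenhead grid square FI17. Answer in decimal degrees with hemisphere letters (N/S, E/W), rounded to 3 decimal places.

Field F=5, I=8: +5·20° lon, +8·10° lat → SW at lon -80°, lat -10°.
Square 1, 7: +1·2° lon, +7·1° lat → SW at lon -78°, lat -3°.
Cell spans 2° lon × 1° lat. NE corner is SW corner plus one full cell.
latitude 2.000° S, longitude 76.000° W.

2.000° S, 76.000° W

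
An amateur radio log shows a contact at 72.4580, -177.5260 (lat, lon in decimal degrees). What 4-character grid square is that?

AQ12

Offset from 180°W / 90°S: lon 2.47°, lat 162.46°.
Field (20°×10°, letters A–R): lon ⌊2.47/20⌋ = 0 → A; lat ⌊162.46/10⌋ = 16 → Q.
Square (2°×1°, digits 0–9): lon ⌊2.47/2⌋ = 1; lat ⌊2.46/1⌋ = 2.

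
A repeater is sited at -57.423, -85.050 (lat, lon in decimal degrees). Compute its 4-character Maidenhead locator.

ED72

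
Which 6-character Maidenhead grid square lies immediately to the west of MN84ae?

MN74xe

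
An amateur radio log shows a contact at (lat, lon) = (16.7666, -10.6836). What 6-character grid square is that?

IK46ps

Shift to the Maidenhead origin (180°W, 90°S): lon 169.3164, lat 106.7666.
Field: 169.3164/20 → 8 → I, 106.7666/10 → 10 → K; chars IK.
Square: 9.3164/2 → 4, 6.7666/1 → 6; chars 46.
Subsquare: 1.3164/0.0833333 → 15 → p, 0.7666/0.0416667 → 18 → s; chars ps.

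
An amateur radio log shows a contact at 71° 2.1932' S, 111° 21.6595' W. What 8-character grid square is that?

Add 180° to longitude and 90° to latitude: 68.63901, 18.96345.
Field (20°×10°, letters A–R): 68.63901/20 → 3 → D, 18.96345/10 → 1 → B; chars DB.
Square (2°×1°, digits 0–9): 8.63901/2 → 4, 8.96345/1 → 8; chars 48.
Subsquare (5′×2.5′, letters a–x): 0.63901/0.0833333 → 7 → h, 0.96345/0.0416667 → 23 → x; chars hx.
Extended square (30″×15″, digits 0–9): 0.05568/0.00833333 → 6, 0.00511/0.00416667 → 1; chars 61.

DB48hx61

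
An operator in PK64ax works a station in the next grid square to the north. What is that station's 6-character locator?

PK65aa

Latitude subsquare x = 23; +1 → 24, wraps to 0 = a, carry into square.
Latitude square 4; +1 → 5.
The longitude characters are unchanged.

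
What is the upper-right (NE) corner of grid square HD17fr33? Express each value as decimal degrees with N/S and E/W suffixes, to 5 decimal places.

Field H=7, D=3: +7·20° lon, +3·10° lat → SW at lon -40°, lat -60°.
Square 1, 7: +1·2° lon, +7·1° lat → SW at lon -38°, lat -53°.
Subsquare f=5, r=17: +5·0.0833333° lon, +17·0.0416667° lat → SW at lon -37.5833°, lat -52.2917°.
Extended square 3, 3: +3·0.00833333° lon, +3·0.00416667° lat → SW at lon -37.5583°, lat -52.2792°.
Cell spans 0.00833333° lon × 0.00416667° lat. NE corner is SW corner plus one full cell.
latitude 52.27500° S, longitude 37.55000° W.

52.27500° S, 37.55000° W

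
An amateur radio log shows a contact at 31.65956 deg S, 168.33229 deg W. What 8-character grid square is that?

AF58ui01

Add 180° to longitude and 90° to latitude: 11.66771, 58.34044.
Field (20°×10°, letters A–R): 11.66771/20 → 0 → A, 58.34044/10 → 5 → F; chars AF.
Square (2°×1°, digits 0–9): 11.66771/2 → 5, 8.34044/1 → 8; chars 58.
Subsquare (5′×2.5′, letters a–x): 1.66771/0.0833333 → 20 → u, 0.34044/0.0416667 → 8 → i; chars ui.
Extended square (30″×15″, digits 0–9): 0.00104/0.00833333 → 0, 0.00711/0.00416667 → 1; chars 01.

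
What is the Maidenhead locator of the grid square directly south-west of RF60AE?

Longitude subsquare a = 0; −1 → -1, wraps to 23 = x, carry into square.
Longitude square 6; −1 → 5.
Latitude subsquare e = 4; −1 → 3 = d.

RF50xd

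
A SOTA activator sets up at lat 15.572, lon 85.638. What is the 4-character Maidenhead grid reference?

NK25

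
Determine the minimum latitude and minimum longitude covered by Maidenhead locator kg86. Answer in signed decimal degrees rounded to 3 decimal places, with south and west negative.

-24.000, 36.000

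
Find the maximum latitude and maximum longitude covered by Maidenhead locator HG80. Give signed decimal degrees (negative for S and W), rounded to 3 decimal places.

Field H=7, G=6: +7·20° lon, +6·10° lat → SW at lon -40°, lat -30°.
Square 8, 0: +8·2° lon, +0·1° lat → SW at lon -24°, lat -30°.
Cell spans 2° lon × 1° lat. NE corner is SW corner plus one full cell.
latitude -29.000, longitude -22.000.

-29.000, -22.000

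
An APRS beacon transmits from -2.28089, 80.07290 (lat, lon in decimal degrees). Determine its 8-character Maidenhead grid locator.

NI07ar82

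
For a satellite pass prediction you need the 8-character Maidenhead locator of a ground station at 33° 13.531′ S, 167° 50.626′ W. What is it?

AF66bs85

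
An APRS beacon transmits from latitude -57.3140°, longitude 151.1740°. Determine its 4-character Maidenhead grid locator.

QD52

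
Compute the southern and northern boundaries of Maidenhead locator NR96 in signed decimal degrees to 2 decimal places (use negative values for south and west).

86.00, 87.00

Field N=13, R=17: +13·20° lon, +17·10° lat → SW at lon 80°, lat 80°.
Square 9, 6: +9·2° lon, +6·1° lat → SW at lon 98°, lat 86°.
Cell spans 2° lon × 1° lat.
south 86.00, north 87.00.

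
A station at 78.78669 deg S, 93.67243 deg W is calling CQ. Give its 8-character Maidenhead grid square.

Offset from 180°W / 90°S: lon 86.32757°, lat 11.21331°.
Field: 86.32757/20 → 4 → E, 11.21331/10 → 1 → B; chars EB.
Square: 6.32757/2 → 3, 1.21331/1 → 1; chars 31.
Subsquare: 0.32757/0.0833333 → 3 → d, 0.21331/0.0416667 → 5 → f; chars df.
Extended square: 0.07757/0.00833333 → 9, 0.00498/0.00416667 → 1; chars 91.

EB31df91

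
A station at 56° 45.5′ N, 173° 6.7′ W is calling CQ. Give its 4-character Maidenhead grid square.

AO36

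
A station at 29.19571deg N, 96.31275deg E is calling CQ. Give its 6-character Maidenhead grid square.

NL89de

Add 180° to longitude and 90° to latitude: 276.3127, 119.1957.
Field: 276.3127/20 → 13 → N, 119.1957/10 → 11 → L; chars NL.
Square: 16.3127/2 → 8, 9.1957/1 → 9; chars 89.
Subsquare: 0.3127/0.0833333 → 3 → d, 0.1957/0.0416667 → 4 → e; chars de.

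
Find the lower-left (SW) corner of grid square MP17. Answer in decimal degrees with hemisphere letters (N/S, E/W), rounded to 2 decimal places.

67.00° N, 62.00° E

Field M=12, P=15: +12·20° lon, +15·10° lat → SW at lon 60°, lat 60°.
Square 1, 7: +1·2° lon, +7·1° lat → SW at lon 62°, lat 67°.
latitude 67.00° N, longitude 62.00° E.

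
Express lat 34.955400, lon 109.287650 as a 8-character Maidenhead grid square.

OM44pw49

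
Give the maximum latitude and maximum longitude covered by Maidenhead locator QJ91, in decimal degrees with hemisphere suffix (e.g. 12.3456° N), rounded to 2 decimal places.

2.00° N, 160.00° E

Field Q=16, J=9: +16·20° lon, +9·10° lat → SW at lon 140°, lat 0°.
Square 9, 1: +9·2° lon, +1·1° lat → SW at lon 158°, lat 1°.
Cell spans 2° lon × 1° lat. NE corner is SW corner plus one full cell.
latitude 2.00° N, longitude 160.00° E.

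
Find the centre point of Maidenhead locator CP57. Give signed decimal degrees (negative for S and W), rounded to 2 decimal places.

67.50, -129.00

Field C=2, P=15: +2·20° lon, +15·10° lat → SW at lon -140°, lat 60°.
Square 5, 7: +5·2° lon, +7·1° lat → SW at lon -130°, lat 67°.
Cell spans 2° lon × 1° lat. Centre is SW corner plus half of each.
latitude 67.50, longitude -129.00.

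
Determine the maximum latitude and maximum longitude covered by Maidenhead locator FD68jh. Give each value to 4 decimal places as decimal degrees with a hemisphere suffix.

51.6667° S, 67.1667° W

Field F=5, D=3: +5·20° lon, +3·10° lat → SW at lon -80°, lat -60°.
Square 6, 8: +6·2° lon, +8·1° lat → SW at lon -68°, lat -52°.
Subsquare j=9, h=7: +9·0.0833333° lon, +7·0.0416667° lat → SW at lon -67.25°, lat -51.7083°.
Cell spans 0.0833333° lon × 0.0416667° lat. NE corner is SW corner plus one full cell.
latitude 51.6667° S, longitude 67.1667° W.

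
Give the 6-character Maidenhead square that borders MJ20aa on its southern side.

MI29ax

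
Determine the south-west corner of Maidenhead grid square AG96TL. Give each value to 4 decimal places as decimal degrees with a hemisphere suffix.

23.5417° S, 160.4167° W

Field A=0, G=6: +0·20° lon, +6·10° lat → SW at lon -180°, lat -30°.
Square 9, 6: +9·2° lon, +6·1° lat → SW at lon -162°, lat -24°.
Subsquare t=19, l=11: +19·0.0833333° lon, +11·0.0416667° lat → SW at lon -160.417°, lat -23.5417°.
latitude 23.5417° S, longitude 160.4167° W.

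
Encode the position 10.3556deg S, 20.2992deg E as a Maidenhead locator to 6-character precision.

KH09dp

Shift to the Maidenhead origin (180°W, 90°S): lon 200.2992, lat 79.6444.
Field (20°×10°, letters A–R): 200.2992/20 → 10 → K, 79.6444/10 → 7 → H; chars KH.
Square (2°×1°, digits 0–9): 0.2992/2 → 0, 9.6444/1 → 9; chars 09.
Subsquare (5′×2.5′, letters a–x): 0.2992/0.0833333 → 3 → d, 0.6444/0.0416667 → 15 → p; chars dp.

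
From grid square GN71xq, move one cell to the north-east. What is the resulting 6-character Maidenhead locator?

GN81ar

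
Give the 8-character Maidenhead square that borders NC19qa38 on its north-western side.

NC19qa29

Longitude extended square 3; −1 → 2.
Latitude extended square 8; +1 → 9.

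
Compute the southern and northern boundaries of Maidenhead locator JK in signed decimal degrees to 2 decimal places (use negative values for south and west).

10.00, 20.00

Field J=9, K=10: +9·20° lon, +10·10° lat → SW at lon 0°, lat 10°.
Cell spans 20° lon × 10° lat.
south 10.00, north 20.00.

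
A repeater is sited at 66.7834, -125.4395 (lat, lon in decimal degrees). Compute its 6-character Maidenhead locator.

CP76gs

Add 180° to longitude and 90° to latitude: 54.5605, 156.7834.
Field (20°×10°, letters A–R): lon ⌊54.5605/20⌋ = 2 → C; lat ⌊156.7834/10⌋ = 15 → P.
Square (2°×1°, digits 0–9): lon ⌊14.5605/2⌋ = 7; lat ⌊6.7834/1⌋ = 6.
Subsquare (5′×2.5′, letters a–x): lon ⌊0.5605/0.0833333⌋ = 6 → g; lat ⌊0.7834/0.0416667⌋ = 18 → s.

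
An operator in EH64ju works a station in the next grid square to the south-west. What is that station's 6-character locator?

EH64it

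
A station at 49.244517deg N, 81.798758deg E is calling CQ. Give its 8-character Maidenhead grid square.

NN09vf58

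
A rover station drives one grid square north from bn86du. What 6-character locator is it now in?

BN86dv

Latitude subsquare u = 20; +1 → 21 = v.
The longitude characters are unchanged.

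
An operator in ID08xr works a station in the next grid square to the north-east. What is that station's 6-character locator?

Longitude subsquare x = 23; +1 → 24, wraps to 0 = a, carry into square.
Longitude square 0; +1 → 1.
Latitude subsquare r = 17; +1 → 18 = s.

ID18as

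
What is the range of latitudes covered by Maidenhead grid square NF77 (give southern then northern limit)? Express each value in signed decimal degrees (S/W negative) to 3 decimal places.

-33.000, -32.000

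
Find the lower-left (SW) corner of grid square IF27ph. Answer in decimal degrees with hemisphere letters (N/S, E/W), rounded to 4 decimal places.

32.7083° S, 14.7500° W

Field I=8, F=5: +8·20° lon, +5·10° lat → SW at lon -20°, lat -40°.
Square 2, 7: +2·2° lon, +7·1° lat → SW at lon -16°, lat -33°.
Subsquare p=15, h=7: +15·0.0833333° lon, +7·0.0416667° lat → SW at lon -14.75°, lat -32.7083°.
latitude 32.7083° S, longitude 14.7500° W.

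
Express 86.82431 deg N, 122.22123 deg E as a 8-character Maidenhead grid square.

Offset from 180°W / 90°S: lon 302.22123°, lat 176.82431°.
Field (20°×10°, letters A–R): lon ⌊302.22123/20⌋ = 15 → P; lat ⌊176.82431/10⌋ = 17 → R.
Square (2°×1°, digits 0–9): lon ⌊2.22123/2⌋ = 1; lat ⌊6.82431/1⌋ = 6.
Subsquare (5′×2.5′, letters a–x): lon ⌊0.22123/0.0833333⌋ = 2 → c; lat ⌊0.82431/0.0416667⌋ = 19 → t.
Extended square (30″×15″, digits 0–9): lon ⌊0.05456/0.00833333⌋ = 6; lat ⌊0.03264/0.00416667⌋ = 7.

PR16ct67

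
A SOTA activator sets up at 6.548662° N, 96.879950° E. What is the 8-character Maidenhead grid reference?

NJ86kn51

Add 180° to longitude and 90° to latitude: 276.87995, 96.54866.
Field: lon ⌊276.87995/20⌋ = 13 → N; lat ⌊96.54866/10⌋ = 9 → J.
Square: lon ⌊16.87995/2⌋ = 8; lat ⌊6.54866/1⌋ = 6.
Subsquare: lon ⌊0.87995/0.0833333⌋ = 10 → k; lat ⌊0.54866/0.0416667⌋ = 13 → n.
Extended square: lon ⌊0.04662/0.00833333⌋ = 5; lat ⌊0.00700/0.00416667⌋ = 1.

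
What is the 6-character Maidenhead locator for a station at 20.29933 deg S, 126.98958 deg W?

CG69mq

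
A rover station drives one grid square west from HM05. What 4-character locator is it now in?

GM95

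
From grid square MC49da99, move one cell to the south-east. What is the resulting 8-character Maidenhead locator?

MC49ea08

Longitude extended square 9; +1 → 10, wraps to 0, carry into subsquare.
Longitude subsquare d = 3; +1 → 4 = e.
Latitude extended square 9; −1 → 8.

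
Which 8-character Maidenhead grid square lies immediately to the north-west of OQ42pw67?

OQ42pw58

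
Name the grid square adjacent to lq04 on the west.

Longitude square 0; −1 → -1, wraps to 9, carry into field.
Longitude field L = 11; −1 → 10 = K.
The latitude characters are unchanged.

KQ94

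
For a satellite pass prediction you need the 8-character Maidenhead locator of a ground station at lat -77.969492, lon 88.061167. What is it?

NB42aa77

Shift to the Maidenhead origin (180°W, 90°S): lon 268.06117, lat 12.03051.
Field: 268.06117/20 → 13 → N, 12.03051/10 → 1 → B; chars NB.
Square: 8.06117/2 → 4, 2.03051/1 → 2; chars 42.
Subsquare: 0.06117/0.0833333 → 0 → a, 0.03051/0.0416667 → 0 → a; chars aa.
Extended square: 0.06117/0.00833333 → 7, 0.03051/0.00416667 → 7; chars 77.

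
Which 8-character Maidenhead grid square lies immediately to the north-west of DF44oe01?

DF44ne92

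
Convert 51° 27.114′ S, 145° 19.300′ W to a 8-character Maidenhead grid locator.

BD78in11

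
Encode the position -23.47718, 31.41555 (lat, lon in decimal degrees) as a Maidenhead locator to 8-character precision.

Offset from 180°W / 90°S: lon 211.41555°, lat 66.52282°.
Field (20°×10°, letters A–R): 211.41555/20 → 10 → K, 66.52282/10 → 6 → G; chars KG.
Square (2°×1°, digits 0–9): 11.41555/2 → 5, 6.52282/1 → 6; chars 56.
Subsquare (5′×2.5′, letters a–x): 1.41555/0.0833333 → 16 → q, 0.52282/0.0416667 → 12 → m; chars qm.
Extended square (30″×15″, digits 0–9): 0.08222/0.00833333 → 9, 0.02282/0.00416667 → 5; chars 95.

KG56qm95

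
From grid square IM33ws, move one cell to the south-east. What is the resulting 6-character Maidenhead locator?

IM33xr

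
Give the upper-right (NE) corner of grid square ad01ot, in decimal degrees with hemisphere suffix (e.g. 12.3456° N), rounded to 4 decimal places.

58.1667° S, 178.7500° W

Field A=0, D=3: +0·20° lon, +3·10° lat → SW at lon -180°, lat -60°.
Square 0, 1: +0·2° lon, +1·1° lat → SW at lon -180°, lat -59°.
Subsquare o=14, t=19: +14·0.0833333° lon, +19·0.0416667° lat → SW at lon -178.833°, lat -58.2083°.
Cell spans 0.0833333° lon × 0.0416667° lat. NE corner is SW corner plus one full cell.
latitude 58.1667° S, longitude 178.7500° W.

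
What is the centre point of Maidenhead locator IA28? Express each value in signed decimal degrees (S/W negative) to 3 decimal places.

-81.500, -15.000

Field I=8, A=0: +8·20° lon, +0·10° lat → SW at lon -20°, lat -90°.
Square 2, 8: +2·2° lon, +8·1° lat → SW at lon -16°, lat -82°.
Cell spans 2° lon × 1° lat. Centre is SW corner plus half of each.
latitude -81.500, longitude -15.000.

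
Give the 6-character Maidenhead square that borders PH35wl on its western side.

PH35vl

Longitude subsquare w = 22; −1 → 21 = v.
The latitude characters are unchanged.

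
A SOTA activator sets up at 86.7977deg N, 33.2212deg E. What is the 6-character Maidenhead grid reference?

KR66ot

Add 180° to longitude and 90° to latitude: 213.2212, 176.7977.
Field: 213.2212/20 → 10 → K, 176.7977/10 → 17 → R; chars KR.
Square: 13.2212/2 → 6, 6.7977/1 → 6; chars 66.
Subsquare: 1.2212/0.0833333 → 14 → o, 0.7977/0.0416667 → 19 → t; chars ot.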